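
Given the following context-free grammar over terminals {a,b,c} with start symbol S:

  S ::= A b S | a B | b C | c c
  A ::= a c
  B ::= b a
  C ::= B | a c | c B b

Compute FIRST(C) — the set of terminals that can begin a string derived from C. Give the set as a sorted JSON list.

FIRST sets, iterate to fixpoint:
[1]
  A via A→a c: +{a}
  B via B→b a: +{b}
  C via C→B: +{b}
  C via C→a c: +{a}
  C via C→c B b: +{c}
  S via S→A b S: +{a}
  S via S→b C: +{b}
  S via S→c c: +{c}
  FIRST[S]={a,b,c}  FIRST[A]={a}  FIRST[B]={b}  FIRST[C]={a,b,c}
[2] (stable)
  FIRST[S]={a,b,c}  FIRST[A]={a}  FIRST[B]={b}  FIRST[C]={a,b,c}

FIRST(C) = ["a", "b", "c"]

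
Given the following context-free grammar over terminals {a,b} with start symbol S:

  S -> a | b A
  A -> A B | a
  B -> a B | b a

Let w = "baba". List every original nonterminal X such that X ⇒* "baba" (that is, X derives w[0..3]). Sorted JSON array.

CNF form of G:
  S -> T1 A | a
  A -> A B | a
  B -> T0 B | T1 T0
  T0 -> a
  T1 -> b

Fill CYK table bottom-up, restricted to cells inside w[0..3]:
  [0..0]={T1}  "b"  orig:{}
  [1..1]={A,S,T0}  "a"  orig:{A,S}
  [2..2]={T1}  "b"  orig:{}
  [3..3]={A,S,T0}  "a"  orig:{A,S}
  [0..1]={B,S}  "ba"
  [1..2]=∅  "ab"
  [2..3]={B,S}  "ba"
  [0..2]=∅  "bab"
  [1..3]={A,B}  "aba"
  [0..3]={S}  "baba"

Original NTs in T[0,3] deriving "baba": ["S"]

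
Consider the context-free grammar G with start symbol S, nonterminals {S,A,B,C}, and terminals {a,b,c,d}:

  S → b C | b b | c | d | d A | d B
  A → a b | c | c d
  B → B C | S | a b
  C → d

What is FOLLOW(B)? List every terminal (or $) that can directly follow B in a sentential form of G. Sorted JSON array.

FIRST iteration:
iter 1:
  A via A→a b: +{a}
  A via A→c: +{c}
  B via B→a b: +{a}
  C via C→d: +{d}
  S via S→b C: +{b}
  S via S→c: +{c}
  S via S→d: +{d}
  S: {b,c,d}  A: {a,c}  B: {a}  C: {d}
iter 2:
  B via B→S: +{b,c,d}
  S: {b,c,d}  A: {a,c}  B: {a,b,c,d}  C: {d}
iter 3: — fixpoint
  S: {b,c,d}  A: {a,c}  B: {a,b,c,d}  C: {d}

FOLLOW sets:
seed FOLLOW(S) with $
[1]
  B→B C: FOLLOW(B) ⊇ FIRST(C) = {d}; new: +{d}
  B→B C: FOLLOW(C) ⊇ FOLLOW(B) ⊇ {d}; new: +{d}
  B→S: FOLLOW(S) ⊇ FOLLOW(B) ⊇ {d}; new: +{d}
  S→b C: FOLLOW(C) ⊇ FOLLOW(S) ⊇ {$,d}; new: +{$}
  S→d A: FOLLOW(A) ⊇ FOLLOW(S) ⊇ {$,d}; new: +{$,d}
  S→d B: FOLLOW(B) ⊇ FOLLOW(S) ⊇ {$,d}; new: +{$}
  FOLLOW(S)={$,d}  FOLLOW(A)={$,d}  FOLLOW(B)={$,d}  FOLLOW(C)={$,d}
[2] done
  FOLLOW(S)={$,d}  FOLLOW(A)={$,d}  FOLLOW(B)={$,d}  FOLLOW(C)={$,d}

FOLLOW(B) = ["$", "d"]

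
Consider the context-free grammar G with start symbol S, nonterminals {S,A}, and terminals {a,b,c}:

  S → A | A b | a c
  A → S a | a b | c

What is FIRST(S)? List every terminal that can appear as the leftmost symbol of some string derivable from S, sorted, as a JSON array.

FIRST sets, iterate to fixpoint:
[1]
  A via A→a b: +{a}
  A via A→c: +{c}
  S via S→A: +{a,c}
  FIRST[S]={a,c}  FIRST[A]={a,c}
[2] (no change)
  FIRST[S]={a,c}  FIRST[A]={a,c}

FIRST(S) = ["a", "c"]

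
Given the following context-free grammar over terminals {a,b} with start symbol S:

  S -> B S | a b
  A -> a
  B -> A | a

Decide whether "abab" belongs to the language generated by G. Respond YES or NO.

CNF form of G:
  S -> B S | T0 T1
  A -> a
  B -> a
  T0 -> a
  T1 -> b

CYK fill:
  T[0,0] 'a' = {A,B,T0}  orig:{A,B}
  T[1,1] 'b' = {T1}  orig:{}
  T[2,2] 'a' = {A,B,T0}  orig:{A,B}
  T[3,3] 'b' = {T1}  orig:{}
  T[0,1] 'ab' = {S}
  T[1,2] 'ba' = ∅
  T[2,3] 'ab' = {S}
  T[0,2] 'aba' = ∅
  T[1,3] 'bab' = ∅
  T[0,3] 'abab' = ∅

S ∉ T[0,3] ⇒ NO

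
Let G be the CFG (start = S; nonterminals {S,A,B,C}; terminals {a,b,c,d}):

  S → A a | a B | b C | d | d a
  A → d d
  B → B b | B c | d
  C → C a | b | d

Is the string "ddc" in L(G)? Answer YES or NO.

CNF form of G:
  S -> A T3 | T0 T3 | T1 C | T3 B | d
  A -> T0 T0
  B -> B T1 | B T2 | d
  C -> C T3 | b | d
  T0 -> d
  T1 -> b
  T2 -> c
  T3 -> a

CYK fill:
  cell(0,0) d: {B,C,S,T0}  orig:{B,C,S}
  cell(1,1) d: {B,C,S,T0}  orig:{B,C,S}
  cell(2,2) c: {T2}  orig:{}
  cell(0,1) dd: {A}
  cell(1,2) dc: {B}
  cell(0,2) ddc: ∅

S ∉ T[0,2] ⇒ NO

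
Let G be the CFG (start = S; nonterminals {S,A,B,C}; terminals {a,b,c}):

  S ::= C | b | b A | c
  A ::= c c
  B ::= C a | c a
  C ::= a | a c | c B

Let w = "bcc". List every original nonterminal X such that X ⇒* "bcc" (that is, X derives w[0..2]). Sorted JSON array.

CNF form of G:
  S -> T0 B | T1 T0 | T2 A | a | b | c
  A -> T0 T0
  B -> C T1 | T0 T1
  C -> T0 B | T1 T0 | a
  T0 -> c
  T1 -> a
  T2 -> b

CYK table (by increasing span) — only the sub-triangle for w[0..2]:
  cell(0,0) b: {S,T2}  orig:{S}
  cell(1,1) c: {S,T0}  orig:{S}
  cell(2,2) c: {S,T0}  orig:{S}
  cell(0,1) bc: ∅
  cell(1,2) cc: {A}
  cell(0,2) bcc: {S}

Original NTs in T[0,2] deriving "bcc": ["S"]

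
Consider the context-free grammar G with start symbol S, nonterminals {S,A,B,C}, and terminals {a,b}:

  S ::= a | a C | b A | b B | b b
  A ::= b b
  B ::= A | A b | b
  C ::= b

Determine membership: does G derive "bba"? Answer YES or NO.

CNF form of G:
  S -> T0 A | T0 B | T0 T0 | T1 C | a
  A -> T0 T0
  B -> A T0 | T0 T0 | b
  C -> b
  T0 -> b
  T1 -> a

CYK fill:
  T[0,0] 'b' = {B,C,T0}  orig:{B,C}
  T[1,1] 'b' = {B,C,T0}  orig:{B,C}
  T[2,2] 'a' = {S,T1}  orig:{S}
  T[0,1] 'bb' = {A,B,S}
  T[1,2] 'ba' = ∅
  T[0,2] 'bba' = ∅

S ∉ T[0,2] ⇒ NO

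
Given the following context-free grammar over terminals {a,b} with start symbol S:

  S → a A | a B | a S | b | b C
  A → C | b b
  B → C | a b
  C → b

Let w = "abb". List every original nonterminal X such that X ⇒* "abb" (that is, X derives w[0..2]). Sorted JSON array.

Convert to CNF:
  S -> T0 C | T1 A | T1 B | T1 S | b
  A -> T0 T0 | b
  B -> T1 T0 | b
  C -> b
  T0 -> b
  T1 -> a

CYK table (by increasing span) (cells [i..j] with 0 ≤ i ≤ j ≤ 2 only):
  [0..0]={T1}  "a"  orig:{}
  [1..1]={A,B,C,S,T0}  "b"  orig:{A,B,C,S}
  [2..2]={A,B,C,S,T0}  "b"  orig:{A,B,C,S}
  [0..1]={B,S}  "ab"
  [1..2]={A,S}  "bb"
  [0..2]={S}  "abb"

Original NTs in T[0,2] deriving "abb": ["S"]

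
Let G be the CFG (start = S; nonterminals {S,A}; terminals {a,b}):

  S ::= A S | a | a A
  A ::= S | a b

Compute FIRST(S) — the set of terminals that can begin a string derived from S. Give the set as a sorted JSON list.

FIRST iteration:
pass 1:
  A via A→a b: +{a}
  S via S→A S: +{a}
  S: {a}  A: {a}
pass 2: — fixpoint
  S: {a}  A: {a}

FIRST(S) = ["a"]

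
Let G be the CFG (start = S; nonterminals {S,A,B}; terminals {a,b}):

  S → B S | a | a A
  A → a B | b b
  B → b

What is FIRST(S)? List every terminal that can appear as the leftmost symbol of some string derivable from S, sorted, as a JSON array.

FIRST sets, iterate to fixpoint:
round 1:
  A via A→a B: +{a}
  A via A→b b: +{b}
  B via B→b: +{b}
  S via S→B S: +{b}
  S via S→a: +{a}
  FIRST[S]={a,b}  FIRST[A]={a,b}  FIRST[B]={b}
round 2: — fixpoint
  FIRST[S]={a,b}  FIRST[A]={a,b}  FIRST[B]={b}

FIRST(S) = ["a", "b"]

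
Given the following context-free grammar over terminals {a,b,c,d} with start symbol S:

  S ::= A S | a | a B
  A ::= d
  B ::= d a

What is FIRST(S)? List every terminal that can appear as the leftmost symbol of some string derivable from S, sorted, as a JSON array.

Compute FIRST by fixpoint:
round 1:
  A via A→d: +{d}
  B via B→d a: +{d}
  S via S→A S: +{d}
  S via S→a: +{a}
  FIRST[S]={a,d}  FIRST[A]={d}  FIRST[B]={d}
round 2: done
  FIRST[S]={a,d}  FIRST[A]={d}  FIRST[B]={d}

FIRST(S) = ["a", "d"]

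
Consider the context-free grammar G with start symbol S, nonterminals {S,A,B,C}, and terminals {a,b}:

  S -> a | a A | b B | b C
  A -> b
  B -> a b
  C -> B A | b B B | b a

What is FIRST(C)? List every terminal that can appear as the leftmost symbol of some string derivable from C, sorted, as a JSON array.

FIRST sets, iterate to fixpoint:
[1]
  A via A→b: +{b}
  B via B→a b: +{a}
  C via C→B A: +{a}
  C via C→b B B: +{b}
  S via S→a: +{a}
  S via S→b B: +{b}
  FIRST(S)={a,b}  FIRST(A)={b}  FIRST(B)={a}  FIRST(C)={a,b}
[2] — fixpoint
  FIRST(S)={a,b}  FIRST(A)={b}  FIRST(B)={a}  FIRST(C)={a,b}

FIRST(C) = ["a", "b"]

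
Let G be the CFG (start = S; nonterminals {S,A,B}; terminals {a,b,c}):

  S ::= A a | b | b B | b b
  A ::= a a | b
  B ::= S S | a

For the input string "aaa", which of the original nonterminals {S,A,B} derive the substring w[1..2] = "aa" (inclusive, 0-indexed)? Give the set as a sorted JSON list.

Convert to CNF:
  S -> A T0 | T1 B | T1 T1 | b
  A -> T0 T0 | b
  B -> S S | a
  T0 -> a
  T1 -> b

CYK fill, restricted to cells inside w[1..2]:
  T[1,1] 'a' = {B,T0}  orig:{B}
  T[2,2] 'a' = {B,T0}  orig:{B}
  T[1,2] 'aa' = {A}

Original NTs in T[1,2] deriving "aa": ["A"]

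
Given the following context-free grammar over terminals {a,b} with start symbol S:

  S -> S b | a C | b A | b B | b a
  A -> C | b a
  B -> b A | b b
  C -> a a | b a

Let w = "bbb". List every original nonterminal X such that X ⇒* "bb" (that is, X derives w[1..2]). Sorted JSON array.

Convert to CNF:
  S -> S T1 | T0 C | T1 A | T1 B | T1 T0
  A -> T0 T0 | T1 T0
  B -> T1 A | T1 T1
  C -> T0 T0 | T1 T0
  T0 -> a
  T1 -> b

CYK fill (cells [i..j] with 1 ≤ i ≤ j ≤ 2 only):
  [1..1]={T1}  "b"  orig:{}
  [2..2]={T1}  "b"  orig:{}
  [1..2]={B}  "bb"

Original NTs in T[1,2] deriving "bb": ["B"]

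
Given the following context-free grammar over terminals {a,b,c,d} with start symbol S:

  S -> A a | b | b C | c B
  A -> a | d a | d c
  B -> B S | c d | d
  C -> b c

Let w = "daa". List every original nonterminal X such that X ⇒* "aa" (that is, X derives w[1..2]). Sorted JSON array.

Convert to CNF:
  S -> A T1 | T2 B | T3 C | b
  A -> T0 T1 | T0 T2 | a
  B -> B S | T2 T0 | d
  C -> T3 T2
  T0 -> d
  T1 -> a
  T2 -> c
  T3 -> b

Fill CYK table bottom-up (cells [i..j] with 1 ≤ i ≤ j ≤ 2 only):
  T[1,1] 'a' = {A,T1}  orig:{A}
  T[2,2] 'a' = {A,T1}  orig:{A}
  T[1,2] 'aa' = {S}

Original NTs in T[1,2] deriving "aa": ["S"]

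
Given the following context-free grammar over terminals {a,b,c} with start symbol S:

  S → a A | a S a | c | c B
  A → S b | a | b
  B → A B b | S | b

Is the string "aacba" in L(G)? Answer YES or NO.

Convert to CNF:
  S -> T1 A | T1 X5 | T2 B | c
  A -> S T0 | a | b
  B -> A X3 | T1 A | T1 X4 | T2 B | b | c
  T0 -> b
  T1 -> a
  T2 -> c
  X3 -> B T0
  X4 -> S T1
  X5 -> S T1

Fill CYK table bottom-up:
  [0..0]={A,T1}  "a"  orig:{A}
  [1..1]={A,T1}  "a"  orig:{A}
  [2..2]={B,S,T2}  "c"  orig:{B,S}
  [3..3]={A,B,T0}  "b"  orig:{A,B}
  [4..4]={A,T1}  "a"  orig:{A}
  [0..1]={B,S}  "aa"
  [1..2]=∅  "ac"
  [2..3]={A,B,S,X3}  "cb"  orig:{A,B,S}
  [3..4]=∅  "ba"
  [0..2]=∅  "aac"
  [1..3]={B,S}  "acb"
  [2..4]={X4,X5}  "cba"  orig:{}
  [0..3]=∅  "aacb"
  [1..4]={B,S,X4,X5}  "acba"  orig:{B,S}
  [0..4]={B,S}  "aacba"

S ∈ T[0,4] ⇒ YES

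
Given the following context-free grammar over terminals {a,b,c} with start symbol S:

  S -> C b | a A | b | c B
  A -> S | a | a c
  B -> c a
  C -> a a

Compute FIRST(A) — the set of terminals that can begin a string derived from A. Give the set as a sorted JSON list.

FIRST iteration:
iter 1:
  A via A→a: +{a}
  B via B→c a: +{c}
  C via C→a a: +{a}
  S via S→C b: +{a}
  S via S→b: +{b}
  S via S→c B: +{c}
  FIRST(S)={a,b,c}  FIRST(A)={a}  FIRST(B)={c}  FIRST(C)={a}
iter 2:
  A via A→S: +{b,c}
  FIRST(S)={a,b,c}  FIRST(A)={a,b,c}  FIRST(B)={c}  FIRST(C)={a}
iter 3: — fixpoint
  FIRST(S)={a,b,c}  FIRST(A)={a,b,c}  FIRST(B)={c}  FIRST(C)={a}

FIRST(A) = ["a", "b", "c"]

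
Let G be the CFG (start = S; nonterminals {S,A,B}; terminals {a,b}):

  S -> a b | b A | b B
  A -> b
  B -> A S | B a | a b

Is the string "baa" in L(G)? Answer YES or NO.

Convert to CNF:
  S -> T0 T1 | T1 A | T1 B
  A -> b
  B -> A S | B T0 | T0 T1
  T0 -> a
  T1 -> b

CYK table (by increasing span):
  [0..0]={A,T1}  "b"  orig:{A}
  [1..1]={T0}  "a"  orig:{}
  [2..2]={T0}  "a"  orig:{}
  [0..1]=∅  "ba"
  [1..2]=∅  "aa"
  [0..2]=∅  "baa"

S ∉ T[0,2] ⇒ NO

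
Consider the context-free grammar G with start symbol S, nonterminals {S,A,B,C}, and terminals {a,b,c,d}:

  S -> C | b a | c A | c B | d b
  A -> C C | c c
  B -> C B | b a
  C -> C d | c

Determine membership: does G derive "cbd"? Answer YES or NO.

Convert to CNF:
  S -> C T3 | T0 A | T0 B | T1 T2 | T3 T1 | c
  A -> C C | T0 T0
  B -> C B | T1 T2
  C -> C T3 | c
  T0 -> c
  T1 -> b
  T2 -> a
  T3 -> d

Fill CYK table bottom-up:
  cell(0,0) c: {C,S,T0}  orig:{C,S}
  cell(1,1) b: {T1}  orig:{}
  cell(2,2) d: {T3}  orig:{}
  cell(0,1) cb: ∅
  cell(1,2) bd: ∅
  cell(0,2) cbd: ∅

S ∉ T[0,2] ⇒ NO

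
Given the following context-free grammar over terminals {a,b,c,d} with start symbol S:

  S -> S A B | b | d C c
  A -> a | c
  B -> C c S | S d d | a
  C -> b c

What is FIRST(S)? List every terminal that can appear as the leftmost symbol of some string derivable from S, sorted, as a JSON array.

FIRST sets, iterate to fixpoint:
round 1:
  A via A→a: +{a}
  A via A→c: +{c}
  B via B→a: +{a}
  C via C→b c: +{b}
  S via S→b: +{b}
  S via S→d C c: +{d}
  FIRST[S]={b,d}  FIRST[A]={a,c}  FIRST[B]={a}  FIRST[C]={b}
round 2:
  B via B→C c S: +{b}
  B via B→S d d: +{d}
  FIRST[S]={b,d}  FIRST[A]={a,c}  FIRST[B]={a,b,d}  FIRST[C]={b}
round 3: done
  FIRST[S]={b,d}  FIRST[A]={a,c}  FIRST[B]={a,b,d}  FIRST[C]={b}

FIRST(S) = ["b", "d"]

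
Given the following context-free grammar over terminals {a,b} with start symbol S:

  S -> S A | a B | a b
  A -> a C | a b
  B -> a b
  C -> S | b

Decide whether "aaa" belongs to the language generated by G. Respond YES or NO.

Convert to CNF:
  S -> S A | T0 B | T0 T1
  A -> T0 C | T0 T1
  B -> T0 T1
  C -> S A | T0 B | T0 T1 | b
  T0 -> a
  T1 -> b

Fill CYK table bottom-up:
  cell(0,0) a: {T0}  orig:{}
  cell(1,1) a: {T0}  orig:{}
  cell(2,2) a: {T0}  orig:{}
  cell(0,1) aa: ∅
  cell(1,2) aa: ∅
  cell(0,2) aaa: ∅

S ∉ T[0,2] ⇒ NO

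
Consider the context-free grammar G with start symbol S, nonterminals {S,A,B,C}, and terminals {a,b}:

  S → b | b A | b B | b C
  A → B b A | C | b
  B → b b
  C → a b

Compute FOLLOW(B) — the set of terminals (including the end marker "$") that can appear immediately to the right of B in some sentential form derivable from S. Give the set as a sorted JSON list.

FIRST sets, iterate to fixpoint:
pass 1:
  A via A→b: +{b}
  B via B→b b: +{b}
  C via C→a b: +{a}
  S via S→b: +{b}
  FIRST(S)={b}  FIRST(A)={b}  FIRST(B)={b}  FIRST(C)={a}
pass 2:
  A via A→C: +{a}
  FIRST(S)={b}  FIRST(A)={a,b}  FIRST(B)={b}  FIRST(C)={a}
pass 3: done
  FIRST(S)={b}  FIRST(A)={a,b}  FIRST(B)={b}  FIRST(C)={a}

FOLLOW sets:
initialize: $ ∈ FOLLOW(S)
[1]
  A→B b A: FOLLOW(B) ⊇ FIRST(b) = {b}; new: +{b}
  S→b A: FOLLOW(A) ⊇ FOLLOW(S) ⊇ {$}; new: +{$}
  S→b B: FOLLOW(B) ⊇ FOLLOW(S) ⊇ {$}; new: +{$}
  S→b C: FOLLOW(C) ⊇ FOLLOW(S) ⊇ {$}; new: +{$}
  FOLLOW[S]={$}  FOLLOW[A]={$}  FOLLOW[B]={$,b}  FOLLOW[C]={$}
[2] (no change)
  FOLLOW[S]={$}  FOLLOW[A]={$}  FOLLOW[B]={$,b}  FOLLOW[C]={$}

FOLLOW(B) = ["$", "b"]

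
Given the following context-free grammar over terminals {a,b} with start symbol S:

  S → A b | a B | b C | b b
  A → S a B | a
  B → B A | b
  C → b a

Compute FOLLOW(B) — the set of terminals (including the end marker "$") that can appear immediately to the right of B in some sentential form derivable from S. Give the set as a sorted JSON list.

FIRST sets, iterate to fixpoint:
pass 1:
  A via A→a: +{a}
  B via B→b: +{b}
  C via C→b a: +{b}
  S via S→A b: +{a}
  S via S→b C: +{b}
  FIRST[S]={a,b}  FIRST[A]={a}  FIRST[B]={b}  FIRST[C]={b}
pass 2:
  A via A→S a B: +{b}
  FIRST[S]={a,b}  FIRST[A]={a,b}  FIRST[B]={b}  FIRST[C]={b}
pass 3: (stable)
  FIRST[S]={a,b}  FIRST[A]={a,b}  FIRST[B]={b}  FIRST[C]={b}

FOLLOW sets:
seed FOLLOW(S) with $
iter 1:
  A→S a B: FOLLOW(S) ⊇ FIRST(a) = {a}; new: +{a}
  B→B A: FOLLOW(B) ⊇ FIRST(A) = {a,b}; new: +{a,b}
  B→B A: FOLLOW(A) ⊇ FOLLOW(B) ⊇ {a,b}; new: +{a,b}
  S→a B: FOLLOW(B) ⊇ FOLLOW(S) ⊇ {$,a}; new: +{$}
  S→b C: FOLLOW(C) ⊇ FOLLOW(S) ⊇ {$,a}; new: +{$,a}
  S: {$,a}  A: {a,b}  B: {$,a,b}  C: {$,a}
iter 2:
  B→B A: FOLLOW(A) ⊇ FOLLOW(B) ⊇ {$,a,b}; new: +{$}
  S: {$,a}  A: {$,a,b}  B: {$,a,b}  C: {$,a}
iter 3: done
  S: {$,a}  A: {$,a,b}  B: {$,a,b}  C: {$,a}

FOLLOW(B) = ["$", "a", "b"]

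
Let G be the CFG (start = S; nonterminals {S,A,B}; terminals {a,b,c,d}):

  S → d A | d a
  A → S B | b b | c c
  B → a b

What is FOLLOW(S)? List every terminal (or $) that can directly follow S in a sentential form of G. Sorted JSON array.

Compute FIRST by fixpoint:
[1]
  A via A→b b: +{b}
  A via A→c c: +{c}
  B via B→a b: +{a}
  S via S→d A: +{d}
  S: {d}  A: {b,c}  B: {a}
[2]
  A via A→S B: +{d}
  S: {d}  A: {b,c,d}  B: {a}
[3] — fixpoint
  S: {d}  A: {b,c,d}  B: {a}

Compute FOLLOW by fixpoint:
FOLLOW(S) := {$}
[1]
  A→S B: FOLLOW(S) ⊇ FIRST(B) = {a}; new: +{a}
  S→d A: FOLLOW(A) ⊇ FOLLOW(S) ⊇ {$,a}; new: +{$,a}
  FOLLOW(S)={$,a}  FOLLOW(A)={$,a}  FOLLOW(B)={}
[2]
  A→S B: FOLLOW(B) ⊇ FOLLOW(A) ⊇ {$,a}; new: +{$,a}
  FOLLOW(S)={$,a}  FOLLOW(A)={$,a}  FOLLOW(B)={$,a}
[3] (no change)
  FOLLOW(S)={$,a}  FOLLOW(A)={$,a}  FOLLOW(B)={$,a}

FOLLOW(S) = ["$", "a"]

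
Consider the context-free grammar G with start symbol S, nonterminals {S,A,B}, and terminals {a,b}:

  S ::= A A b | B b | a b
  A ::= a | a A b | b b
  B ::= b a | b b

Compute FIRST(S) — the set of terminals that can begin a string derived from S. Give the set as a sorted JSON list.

Compute FIRST by fixpoint:
[1]
  A via A→a: +{a}
  A via A→b b: +{b}
  B via B→b a: +{b}
  S via S→A A b: +{a,b}
  S: {a,b}  A: {a,b}  B: {b}
[2] — fixpoint
  S: {a,b}  A: {a,b}  B: {b}

FIRST(S) = ["a", "b"]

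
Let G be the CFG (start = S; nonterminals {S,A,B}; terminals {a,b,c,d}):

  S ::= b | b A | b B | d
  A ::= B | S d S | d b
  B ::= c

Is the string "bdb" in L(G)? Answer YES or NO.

CNF form of G:
  S -> T1 A | T1 B | b | d
  A -> S X2 | T0 T1 | c
  B -> c
  T0 -> d
  T1 -> b
  X2 -> T0 S

Fill CYK table bottom-up:
  cell(0,0) b: {S,T1}  orig:{S}
  cell(1,1) d: {S,T0}  orig:{S}
  cell(2,2) b: {S,T1}  orig:{S}
  cell(0,1) bd: ∅
  cell(1,2) db: {A,X2}  orig:{A}
  cell(0,2) bdb: {A,S}

S ∈ T[0,2] ⇒ YES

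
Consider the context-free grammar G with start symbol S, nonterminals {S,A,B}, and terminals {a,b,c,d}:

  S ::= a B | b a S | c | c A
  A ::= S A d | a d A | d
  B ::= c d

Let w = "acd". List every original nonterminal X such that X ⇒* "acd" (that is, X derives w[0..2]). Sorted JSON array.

CNF form of G:
  S -> T1 B | T2 A | T3 X6 | c
  A -> S X4 | T1 X5 | d
  B -> T2 T0
  T0 -> d
  T1 -> a
  T2 -> c
  T3 -> b
  X4 -> A T0
  X5 -> T0 A
  X6 -> T1 S

Fill CYK table bottom-up — only the sub-triangle for w[0..2]:
  [0..0]={T1}  "a"  orig:{}
  [1..1]={S,T2}  "c"  orig:{S}
  [2..2]={A,T0}  "d"  orig:{A}
  [0..1]={X6}  "ac"  orig:{}
  [1..2]={B,S}  "cd"
  [0..2]={S,X6}  "acd"  orig:{S}

Original NTs in T[0,2] deriving "acd": ["S"]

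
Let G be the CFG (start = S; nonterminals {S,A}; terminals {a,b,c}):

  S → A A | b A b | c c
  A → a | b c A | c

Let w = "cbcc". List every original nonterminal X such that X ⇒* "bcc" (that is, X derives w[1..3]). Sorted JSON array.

CNF form of G:
  S -> A A | T0 X3 | T1 T1
  A -> T0 X2 | a | c
  T0 -> b
  T1 -> c
  X2 -> T1 A
  X3 -> A T0

Fill CYK table bottom-up — only the sub-triangle for w[1..3]:
  cell(1,1) b: {T0}  orig:{}
  cell(2,2) c: {A,T1}  orig:{A}
  cell(3,3) c: {A,T1}  orig:{A}
  cell(1,2) bc: ∅
  cell(2,3) cc: {S,X2}  orig:{S}
  cell(1,3) bcc: {A}

Original NTs in T[1,3] deriving "bcc": ["A"]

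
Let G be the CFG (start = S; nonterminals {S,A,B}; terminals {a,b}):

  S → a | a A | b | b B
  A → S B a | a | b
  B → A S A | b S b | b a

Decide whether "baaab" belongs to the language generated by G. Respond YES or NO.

Convert to CNF:
  S -> T0 A | T1 B | a | b
  A -> S X2 | a | b
  B -> A X3 | T1 T0 | T1 X4
  T0 -> a
  T1 -> b
  X2 -> B T0
  X3 -> S A
  X4 -> S T1

Fill CYK table bottom-up:
  [0..0]={A,S,T1}  "b"  orig:{A,S}
  [1..1]={A,S,T0}  "a"  orig:{A,S}
  [2..2]={A,S,T0}  "a"  orig:{A,S}
  [3..3]={A,S,T0}  "a"  orig:{A,S}
  [4..4]={A,S,T1}  "b"  orig:{A,S}
  [0..1]={B,X3}  "ba"  orig:{B}
  [1..2]={S,X3}  "aa"  orig:{S}
  [2..3]={S,X3}  "aa"  orig:{S}
  [3..4]={S,X3,X4}  "ab"  orig:{S}
  [0..2]={B,X2}  "baa"  orig:{B}
  [1..3]={B,X3}  "aaa"  orig:{B}
  [2..4]={B,X3,X4}  "aab"  orig:{B}
  [0..3]={B,S,X2}  "baaa"  orig:{B,S}
  [1..4]={B}  "aaab"
  [0..4]={S,X3,X4}  "baaab"  orig:{S}

S ∈ T[0,4] ⇒ YES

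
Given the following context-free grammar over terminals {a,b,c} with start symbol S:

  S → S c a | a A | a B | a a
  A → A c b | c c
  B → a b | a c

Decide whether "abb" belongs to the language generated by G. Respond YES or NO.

Convert to CNF:
  S -> S X4 | T2 A | T2 B | T2 T2
  A -> A X3 | T0 T0
  B -> T2 T0 | T2 T1
  T0 -> c
  T1 -> b
  T2 -> a
  X3 -> T0 T1
  X4 -> T0 T2

Fill CYK table bottom-up:
  cell(0,0) a: {T2}  orig:{}
  cell(1,1) b: {T1}  orig:{}
  cell(2,2) b: {T1}  orig:{}
  cell(0,1) ab: {B}
  cell(1,2) bb: ∅
  cell(0,2) abb: ∅

S ∉ T[0,2] ⇒ NO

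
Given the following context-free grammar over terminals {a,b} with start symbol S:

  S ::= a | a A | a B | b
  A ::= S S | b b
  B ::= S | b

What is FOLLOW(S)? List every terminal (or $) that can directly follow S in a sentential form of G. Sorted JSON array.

FIRST sets, iterate to fixpoint:
round 1:
  A via A→b b: +{b}
  B via B→b: +{b}
  S via S→a: +{a}
  S via S→b: +{b}
  S: {a,b}  A: {b}  B: {b}
round 2:
  A via A→S S: +{a}
  B via B→S: +{a}
  S: {a,b}  A: {a,b}  B: {a,b}
round 3: done
  S: {a,b}  A: {a,b}  B: {a,b}

FOLLOW sets:
FOLLOW(S) := {$}
iter 1:
  A→S S: FOLLOW(S) ⊇ FIRST(S) = {a,b}; new: +{a,b}
  S→a A: FOLLOW(A) ⊇ FOLLOW(S) ⊇ {$,a,b}; new: +{$,a,b}
  S→a B: FOLLOW(B) ⊇ FOLLOW(S) ⊇ {$,a,b}; new: +{$,a,b}
  FOLLOW[S]={$,a,b}  FOLLOW[A]={$,a,b}  FOLLOW[B]={$,a,b}
iter 2: done
  FOLLOW[S]={$,a,b}  FOLLOW[A]={$,a,b}  FOLLOW[B]={$,a,b}

FOLLOW(S) = ["$", "a", "b"]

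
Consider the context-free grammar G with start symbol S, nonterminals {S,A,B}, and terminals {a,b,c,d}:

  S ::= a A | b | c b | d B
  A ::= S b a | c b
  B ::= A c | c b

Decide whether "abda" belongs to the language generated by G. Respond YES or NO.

Convert to CNF:
  S -> T1 A | T2 T0 | T3 B | b
  A -> S X4 | T2 T0
  B -> A T2 | T2 T0
  T0 -> b
  T1 -> a
  T2 -> c
  T3 -> d
  X4 -> T0 T1

Fill CYK table bottom-up:
  [0..0]={T1}  "a"  orig:{}
  [1..1]={S,T0}  "b"  orig:{S}
  [2..2]={T3}  "d"  orig:{}
  [3..3]={T1}  "a"  orig:{}
  [0..1]=∅  "ab"
  [1..2]=∅  "bd"
  [2..3]=∅  "da"
  [0..2]=∅  "abd"
  [1..3]=∅  "bda"
  [0..3]=∅  "abda"

S ∉ T[0,3] ⇒ NO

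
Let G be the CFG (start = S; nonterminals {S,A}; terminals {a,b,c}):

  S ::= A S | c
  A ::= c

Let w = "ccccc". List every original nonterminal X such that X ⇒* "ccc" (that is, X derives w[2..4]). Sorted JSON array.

Convert to CNF:
  S -> A S | c
  A -> c

CYK fill (cells [i..j] with 2 ≤ i ≤ j ≤ 4 only):
  [2..2]={A,S}  "c"
  [3..3]={A,S}  "c"
  [4..4]={A,S}  "c"
  [2..3]={S}  "cc"
  [3..4]={S}  "cc"
  [2..4]={S}  "ccc"

Original NTs in T[2,4] deriving "ccc": ["S"]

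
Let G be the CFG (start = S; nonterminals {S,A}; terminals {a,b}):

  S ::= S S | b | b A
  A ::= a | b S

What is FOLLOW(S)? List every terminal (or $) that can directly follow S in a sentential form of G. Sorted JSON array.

Compute FIRST by fixpoint:
iter 1:
  A via A→a: +{a}
  A via A→b S: +{b}
  S via S→b: +{b}
  S: {b}  A: {a,b}
iter 2: (stable)
  S: {b}  A: {a,b}

Compute FOLLOW by fixpoint:
seed FOLLOW(S) with $
[1]
  S→S S: FOLLOW(S) ⊇ FIRST(S) = {b}; new: +{b}
  S→b A: FOLLOW(A) ⊇ FOLLOW(S) ⊇ {$,b}; new: +{$,b}
  FOLLOW[S]={$,b}  FOLLOW[A]={$,b}
[2] — fixpoint
  FOLLOW[S]={$,b}  FOLLOW[A]={$,b}

FOLLOW(S) = ["$", "b"]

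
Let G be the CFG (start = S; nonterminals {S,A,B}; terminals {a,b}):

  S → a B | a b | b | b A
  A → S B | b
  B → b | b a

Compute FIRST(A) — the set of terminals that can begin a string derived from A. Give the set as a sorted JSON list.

FIRST sets, iterate to fixpoint:
iter 1:
  A via A→b: +{b}
  B via B→b: +{b}
  S via S→a B: +{a}
  S via S→b: +{b}
  S: {a,b}  A: {b}  B: {b}
iter 2:
  A via A→S B: +{a}
  S: {a,b}  A: {a,b}  B: {b}
iter 3: done
  S: {a,b}  A: {a,b}  B: {b}

FIRST(A) = ["a", "b"]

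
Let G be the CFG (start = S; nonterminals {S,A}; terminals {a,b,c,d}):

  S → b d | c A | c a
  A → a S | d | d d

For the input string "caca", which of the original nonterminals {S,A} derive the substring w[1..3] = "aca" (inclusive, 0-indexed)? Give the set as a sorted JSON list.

Convert to CNF:
  S -> T2 T1 | T3 A | T3 T0
  A -> T0 S | T1 T1 | d
  T0 -> a
  T1 -> d
  T2 -> b
  T3 -> c

CYK fill — only the sub-triangle for w[1..3]:
  T[1,1] 'a' = {T0}  orig:{}
  T[2,2] 'c' = {T3}  orig:{}
  T[3,3] 'a' = {T0}  orig:{}
  T[1,2] 'ac' = ∅
  T[2,3] 'ca' = {S}
  T[1,3] 'aca' = {A}

Original NTs in T[1,3] deriving "aca": ["A"]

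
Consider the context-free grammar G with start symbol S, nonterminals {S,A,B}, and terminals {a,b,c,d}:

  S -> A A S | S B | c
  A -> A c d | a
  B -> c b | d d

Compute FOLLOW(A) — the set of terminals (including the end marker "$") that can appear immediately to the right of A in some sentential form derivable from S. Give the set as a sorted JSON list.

FIRST iteration:
iter 1:
  A via A→a: +{a}
  B via B→c b: +{c}
  B via B→d d: +{d}
  S via S→A A S: +{a}
  S via S→c: +{c}
  FIRST[S]={a,c}  FIRST[A]={a}  FIRST[B]={c,d}
iter 2: (stable)
  FIRST[S]={a,c}  FIRST[A]={a}  FIRST[B]={c,d}

FOLLOW iteration:
initialize: $ ∈ FOLLOW(S)
round 1:
  A→A c d: FOLLOW(A) ⊇ FIRST(c) = {c}; new: +{c}
  S→A A S: FOLLOW(A) ⊇ FIRST(A) = {a}; new: +{a}
  S→S B: FOLLOW(S) ⊇ FIRST(B) = {c,d}; new: +{c,d}
  S→S B: FOLLOW(B) ⊇ FOLLOW(S) ⊇ {$,c,d}; new: +{$,c,d}
  FOLLOW(S)={$,c,d}  FOLLOW(A)={a,c}  FOLLOW(B)={$,c,d}
round 2: — fixpoint
  FOLLOW(S)={$,c,d}  FOLLOW(A)={a,c}  FOLLOW(B)={$,c,d}

FOLLOW(A) = ["a", "c"]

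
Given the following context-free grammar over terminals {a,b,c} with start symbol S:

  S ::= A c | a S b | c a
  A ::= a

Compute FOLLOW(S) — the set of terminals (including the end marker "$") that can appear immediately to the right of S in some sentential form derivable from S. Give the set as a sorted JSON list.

Compute FIRST by fixpoint:
iter 1:
  A via A→a: +{a}
  S via S→A c: +{a}
  S via S→c a: +{c}
  FIRST[S]={a,c}  FIRST[A]={a}
iter 2: — fixpoint
  FIRST[S]={a,c}  FIRST[A]={a}

FOLLOW iteration:
FOLLOW(S) := {$}
iter 1:
  S→A c: FOLLOW(A) ⊇ FIRST(c) = {c}; new: +{c}
  S→a S b: FOLLOW(S) ⊇ FIRST(b) = {b}; new: +{b}
  FOLLOW(S)={$,b}  FOLLOW(A)={c}
iter 2: — fixpoint
  FOLLOW(S)={$,b}  FOLLOW(A)={c}

FOLLOW(S) = ["$", "b"]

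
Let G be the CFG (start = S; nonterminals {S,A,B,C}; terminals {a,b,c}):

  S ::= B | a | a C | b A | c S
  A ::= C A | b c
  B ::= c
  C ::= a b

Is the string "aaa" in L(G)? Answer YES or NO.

CNF form of G:
  S -> T0 A | T1 S | T2 C | a | c
  A -> C A | T0 T1
  B -> c
  C -> T2 T0
  T0 -> b
  T1 -> c
  T2 -> a

CYK table (by increasing span):
  cell(0,0) a: {S,T2}  orig:{S}
  cell(1,1) a: {S,T2}  orig:{S}
  cell(2,2) a: {S,T2}  orig:{S}
  cell(0,1) aa: ∅
  cell(1,2) aa: ∅
  cell(0,2) aaa: ∅

S ∉ T[0,2] ⇒ NO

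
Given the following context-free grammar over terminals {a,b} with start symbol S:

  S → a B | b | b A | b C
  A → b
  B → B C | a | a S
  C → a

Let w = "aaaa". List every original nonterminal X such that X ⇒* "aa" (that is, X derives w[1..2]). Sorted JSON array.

CNF form of G:
  S -> T0 B | T1 A | T1 C | b
  A -> b
  B -> B C | T0 S | a
  C -> a
  T0 -> a
  T1 -> b

Fill CYK table bottom-up — only the sub-triangle for w[1..2]:
  T[1,1] 'a' = {B,C,T0}  orig:{B,C}
  T[2,2] 'a' = {B,C,T0}  orig:{B,C}
  T[1,2] 'aa' = {B,S}

Original NTs in T[1,2] deriving "aa": ["B", "S"]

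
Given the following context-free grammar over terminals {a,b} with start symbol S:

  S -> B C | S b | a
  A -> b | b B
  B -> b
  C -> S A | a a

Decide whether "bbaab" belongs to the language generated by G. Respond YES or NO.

Convert to CNF:
  S -> B C | S T0 | a
  A -> T0 B | b
  B -> b
  C -> S A | T1 T1
  T0 -> b
  T1 -> a

Fill CYK table bottom-up:
  [0..0]={A,B,T0}  "b"  orig:{A,B}
  [1..1]={A,B,T0}  "b"  orig:{A,B}
  [2..2]={S,T1}  "a"  orig:{S}
  [3..3]={S,T1}  "a"  orig:{S}
  [4..4]={A,B,T0}  "b"  orig:{A,B}
  [0..1]={A}  "bb"
  [1..2]=∅  "ba"
  [2..3]={C}  "aa"
  [3..4]={C,S}  "ab"
  [0..2]=∅  "bba"
  [1..3]={S}  "baa"
  [2..4]=∅  "aab"
  [0..3]=∅  "bbaa"
  [1..4]={C,S}  "baab"
  [0..4]={S}  "bbaab"

S ∈ T[0,4] ⇒ YES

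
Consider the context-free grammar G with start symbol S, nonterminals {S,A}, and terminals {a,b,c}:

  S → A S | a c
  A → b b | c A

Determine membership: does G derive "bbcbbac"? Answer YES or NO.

Convert to CNF:
  S -> A S | T2 T1
  A -> T0 T0 | T1 A
  T0 -> b
  T1 -> c
  T2 -> a

CYK fill:
  cell(0,0) b: {T0}  orig:{}
  cell(1,1) b: {T0}  orig:{}
  cell(2,2) c: {T1}  orig:{}
  cell(3,3) b: {T0}  orig:{}
  cell(4,4) b: {T0}  orig:{}
  cell(5,5) a: {T2}  orig:{}
  cell(6,6) c: {T1}  orig:{}
  cell(0,1) bb: {A}
  cell(1,2) bc: ∅
  cell(2,3) cb: ∅
  cell(3,4) bb: {A}
  cell(4,5) ba: ∅
  cell(5,6) ac: {S}
  cell(0,2) bbc: ∅
  cell(1,3) bcb: ∅
  cell(2,4) cbb: {A}
  cell(3,5) bba: ∅
  cell(4,6) bac: ∅
  cell(0,3) bbcb: ∅
  cell(1,4) bcbb: ∅
  cell(2,5) cbba: ∅
  cell(3,6) bbac: {S}
  cell(0,4) bbcbb: ∅
  cell(1,5) bcbba: ∅
  cell(2,6) cbbac: {S}
  cell(0,5) bbcbba: ∅
  cell(1,6) bcbbac: ∅
  cell(0,6) bbcbbac: {S}

S ∈ T[0,6] ⇒ YES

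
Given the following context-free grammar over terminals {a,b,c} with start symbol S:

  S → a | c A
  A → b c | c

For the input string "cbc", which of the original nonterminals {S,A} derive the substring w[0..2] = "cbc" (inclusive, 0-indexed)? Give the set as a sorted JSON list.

Convert to CNF:
  S -> T1 A | a
  A -> T0 T1 | c
  T0 -> b
  T1 -> c

CYK fill (cells [i..j] with 0 ≤ i ≤ j ≤ 2 only):
  cell(0,0) c: {A,T1}  orig:{A}
  cell(1,1) b: {T0}  orig:{}
  cell(2,2) c: {A,T1}  orig:{A}
  cell(0,1) cb: ∅
  cell(1,2) bc: {A}
  cell(0,2) cbc: {S}

Original NTs in T[0,2] deriving "cbc": ["S"]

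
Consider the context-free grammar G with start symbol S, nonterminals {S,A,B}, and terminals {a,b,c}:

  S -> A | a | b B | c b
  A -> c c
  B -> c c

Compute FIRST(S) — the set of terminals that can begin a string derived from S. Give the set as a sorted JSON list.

Compute FIRST by fixpoint:
iter 1:
  A via A→c c: +{c}
  B via B→c c: +{c}
  S via S→A: +{c}
  S via S→a: +{a}
  S via S→b B: +{b}
  FIRST[S]={a,b,c}  FIRST[A]={c}  FIRST[B]={c}
iter 2: done
  FIRST[S]={a,b,c}  FIRST[A]={c}  FIRST[B]={c}

FIRST(S) = ["a", "b", "c"]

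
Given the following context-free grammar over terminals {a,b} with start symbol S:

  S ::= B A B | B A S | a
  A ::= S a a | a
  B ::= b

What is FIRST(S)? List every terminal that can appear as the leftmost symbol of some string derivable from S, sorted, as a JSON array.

Compute FIRST by fixpoint:
iter 1:
  A via A→a: +{a}
  B via B→b: +{b}
  S via S→B A B: +{b}
  S via S→a: +{a}
  FIRST[S]={a,b}  FIRST[A]={a}  FIRST[B]={b}
iter 2:
  A via A→S a a: +{b}
  FIRST[S]={a,b}  FIRST[A]={a,b}  FIRST[B]={b}
iter 3: (stable)
  FIRST[S]={a,b}  FIRST[A]={a,b}  FIRST[B]={b}

FIRST(S) = ["a", "b"]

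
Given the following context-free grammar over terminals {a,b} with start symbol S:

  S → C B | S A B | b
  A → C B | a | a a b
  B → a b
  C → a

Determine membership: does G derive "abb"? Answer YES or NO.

CNF form of G:
  S -> C B | S X3 | b
  A -> C B | T0 X2 | a
  B -> T0 T1
  C -> a
  T0 -> a
  T1 -> b
  X2 -> T0 T1
  X3 -> A B

Fill CYK table bottom-up:
  [0..0]={A,C,T0}  "a"  orig:{A,C}
  [1..1]={S,T1}  "b"  orig:{S}
  [2..2]={S,T1}  "b"  orig:{S}
  [0..1]={B,X2}  "ab"  orig:{B}
  [1..2]=∅  "bb"
  [0..2]=∅  "abb"

S ∉ T[0,2] ⇒ NO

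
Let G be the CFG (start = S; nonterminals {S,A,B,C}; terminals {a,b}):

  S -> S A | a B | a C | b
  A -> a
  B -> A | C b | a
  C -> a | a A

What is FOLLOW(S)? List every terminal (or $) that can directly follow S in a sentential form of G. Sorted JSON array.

FIRST iteration:
[1]
  A via A→a: +{a}
  B via B→A: +{a}
  C via C→a: +{a}
  S via S→a B: +{a}
  S via S→b: +{b}
  FIRST[S]={a,b}  FIRST[A]={a}  FIRST[B]={a}  FIRST[C]={a}
[2] (no change)
  FIRST[S]={a,b}  FIRST[A]={a}  FIRST[B]={a}  FIRST[C]={a}

FOLLOW iteration:
seed FOLLOW(S) with $
pass 1:
  B→C b: FOLLOW(C) ⊇ FIRST(b) = {b}; new: +{b}
  C→a A: FOLLOW(A) ⊇ FOLLOW(C) ⊇ {b}; new: +{b}
  S→S A: FOLLOW(S) ⊇ FIRST(A) = {a}; new: +{a}
  S→S A: FOLLOW(A) ⊇ FOLLOW(S) ⊇ {$,a}; new: +{$,a}
  S→a B: FOLLOW(B) ⊇ FOLLOW(S) ⊇ {$,a}; new: +{$,a}
  S→a C: FOLLOW(C) ⊇ FOLLOW(S) ⊇ {$,a}; new: +{$,a}
  FOLLOW[S]={$,a}  FOLLOW[A]={$,a,b}  FOLLOW[B]={$,a}  FOLLOW[C]={$,a,b}
pass 2: done
  FOLLOW[S]={$,a}  FOLLOW[A]={$,a,b}  FOLLOW[B]={$,a}  FOLLOW[C]={$,a,b}

FOLLOW(S) = ["$", "a"]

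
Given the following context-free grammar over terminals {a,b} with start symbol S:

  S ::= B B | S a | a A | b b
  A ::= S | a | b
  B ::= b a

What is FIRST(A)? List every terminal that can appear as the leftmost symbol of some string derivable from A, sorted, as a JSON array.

FIRST iteration:
iter 1:
  A via A→a: +{a}
  A via A→b: +{b}
  B via B→b a: +{b}
  S via S→B B: +{b}
  S via S→a A: +{a}
  S: {a,b}  A: {a,b}  B: {b}
iter 2: done
  S: {a,b}  A: {a,b}  B: {b}

FIRST(A) = ["a", "b"]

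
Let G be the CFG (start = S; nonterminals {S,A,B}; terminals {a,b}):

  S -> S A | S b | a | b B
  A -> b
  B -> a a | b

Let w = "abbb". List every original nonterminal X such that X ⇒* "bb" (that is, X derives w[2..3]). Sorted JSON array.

CNF form of G:
  S -> S A | S T1 | T1 B | a
  A -> b
  B -> T0 T0 | b
  T0 -> a
  T1 -> b

Fill CYK table bottom-up (cells [i..j] with 2 ≤ i ≤ j ≤ 3 only):
  T[2,2] 'b' = {A,B,T1}  orig:{A,B}
  T[3,3] 'b' = {A,B,T1}  orig:{A,B}
  T[2,3] 'bb' = {S}

Original NTs in T[2,3] deriving "bb": ["S"]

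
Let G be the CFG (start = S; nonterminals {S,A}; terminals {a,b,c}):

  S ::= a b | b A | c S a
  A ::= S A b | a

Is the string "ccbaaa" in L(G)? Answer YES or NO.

CNF form of G:
  S -> T0 A | T1 T0 | T2 X4
  A -> S X3 | a
  T0 -> b
  T1 -> a
  T2 -> c
  X3 -> A T0
  X4 -> S T1

CYK fill:
  [0..0]={T2}  "c"  orig:{}
  [1..1]={T2}  "c"  orig:{}
  [2..2]={T0}  "b"  orig:{}
  [3..3]={A,T1}  "a"  orig:{A}
  [4..4]={A,T1}  "a"  orig:{A}
  [5..5]={A,T1}  "a"  orig:{A}
  [0..1]=∅  "cc"
  [1..2]=∅  "cb"
  [2..3]={S}  "ba"
  [3..4]=∅  "aa"
  [4..5]=∅  "aa"
  [0..2]=∅  "ccb"
  [1..3]=∅  "cba"
  [2..4]={X4}  "baa"  orig:{}
  [3..5]=∅  "aaa"
  [0..3]=∅  "ccba"
  [1..4]={S}  "cbaa"
  [2..5]=∅  "baaa"
  [0..4]=∅  "ccbaa"
  [1..5]={X4}  "cbaaa"  orig:{}
  [0..5]={S}  "ccbaaa"

S ∈ T[0,5] ⇒ YES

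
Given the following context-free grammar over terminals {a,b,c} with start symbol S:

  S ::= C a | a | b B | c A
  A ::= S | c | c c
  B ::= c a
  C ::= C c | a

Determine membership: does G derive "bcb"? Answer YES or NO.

Convert to CNF:
  S -> C T0 | T1 B | T2 A | a
  A -> C T0 | T1 B | T2 A | T2 T2 | a | c
  B -> T2 T0
  C -> C T2 | a
  T0 -> a
  T1 -> b
  T2 -> c

Fill CYK table bottom-up:
  cell(0,0) b: {T1}  orig:{}
  cell(1,1) c: {A,T2}  orig:{A}
  cell(2,2) b: {T1}  orig:{}
  cell(0,1) bc: ∅
  cell(1,2) cb: ∅
  cell(0,2) bcb: ∅

S ∉ T[0,2] ⇒ NO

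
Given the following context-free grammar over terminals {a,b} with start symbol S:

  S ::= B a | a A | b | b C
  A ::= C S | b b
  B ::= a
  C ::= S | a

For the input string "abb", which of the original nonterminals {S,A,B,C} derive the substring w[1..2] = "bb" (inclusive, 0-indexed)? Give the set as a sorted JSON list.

CNF form of G:
  S -> B T1 | T0 C | T1 A | b
  A -> C S | T0 T0
  B -> a
  C -> B T1 | T0 C | T1 A | a | b
  T0 -> b
  T1 -> a

CYK fill — only the sub-triangle for w[1..2]:
  cell(1,1) b: {C,S,T0}  orig:{C,S}
  cell(2,2) b: {C,S,T0}  orig:{C,S}
  cell(1,2) bb: {A,C,S}

Original NTs in T[1,2] deriving "bb": ["A", "C", "S"]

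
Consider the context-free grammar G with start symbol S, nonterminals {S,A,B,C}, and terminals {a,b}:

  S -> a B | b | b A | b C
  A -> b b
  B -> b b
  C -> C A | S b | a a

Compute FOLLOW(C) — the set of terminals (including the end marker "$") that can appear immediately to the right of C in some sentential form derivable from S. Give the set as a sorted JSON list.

Compute FIRST by fixpoint:
round 1:
  A via A→b b: +{b}
  B via B→b b: +{b}
  C via C→a a: +{a}
  S via S→a B: +{a}
  S via S→b: +{b}
  FIRST[S]={a,b}  FIRST[A]={b}  FIRST[B]={b}  FIRST[C]={a}
round 2:
  C via C→S b: +{b}
  FIRST[S]={a,b}  FIRST[A]={b}  FIRST[B]={b}  FIRST[C]={a,b}
round 3: (stable)
  FIRST[S]={a,b}  FIRST[A]={b}  FIRST[B]={b}  FIRST[C]={a,b}

Compute FOLLOW by fixpoint:
initialize: $ ∈ FOLLOW(S)
round 1:
  C→C A: FOLLOW(C) ⊇ FIRST(A) = {b}; new: +{b}
  C→C A: FOLLOW(A) ⊇ FOLLOW(C) ⊇ {b}; new: +{b}
  C→S b: FOLLOW(S) ⊇ FIRST(b) = {b}; new: +{b}
  S→a B: FOLLOW(B) ⊇ FOLLOW(S) ⊇ {$,b}; new: +{$,b}
  S→b A: FOLLOW(A) ⊇ FOLLOW(S) ⊇ {$,b}; new: +{$}
  S→b C: FOLLOW(C) ⊇ FOLLOW(S) ⊇ {$,b}; new: +{$}
  FOLLOW[S]={$,b}  FOLLOW[A]={$,b}  FOLLOW[B]={$,b}  FOLLOW[C]={$,b}
round 2: (no change)
  FOLLOW[S]={$,b}  FOLLOW[A]={$,b}  FOLLOW[B]={$,b}  FOLLOW[C]={$,b}

FOLLOW(C) = ["$", "b"]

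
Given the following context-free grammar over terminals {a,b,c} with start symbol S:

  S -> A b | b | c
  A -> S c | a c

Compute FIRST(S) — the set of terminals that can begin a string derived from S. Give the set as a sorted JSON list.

Compute FIRST by fixpoint:
round 1:
  A via A→a c: +{a}
  S via S→A b: +{a}
  S via S→b: +{b}
  S via S→c: +{c}
  FIRST(S)={a,b,c}  FIRST(A)={a}
round 2:
  A via A→S c: +{b,c}
  FIRST(S)={a,b,c}  FIRST(A)={a,b,c}
round 3: done
  FIRST(S)={a,b,c}  FIRST(A)={a,b,c}

FIRST(S) = ["a", "b", "c"]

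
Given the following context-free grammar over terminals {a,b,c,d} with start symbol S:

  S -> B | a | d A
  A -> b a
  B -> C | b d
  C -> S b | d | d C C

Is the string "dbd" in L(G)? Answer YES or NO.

CNF form of G:
  S -> S T0 | T0 T2 | T2 A | T2 X5 | a | d
  A -> T0 T1
  B -> S T0 | T0 T2 | T2 X3 | d
  C -> S T0 | T2 X4 | d
  T0 -> b
  T1 -> a
  T2 -> d
  X3 -> C C
  X4 -> C C
  X5 -> C C

Fill CYK table bottom-up:
  [0..0]={B,C,S,T2}  "d"  orig:{B,C,S}
  [1..1]={T0}  "b"  orig:{}
  [2..2]={B,C,S,T2}  "d"  orig:{B,C,S}
  [0..1]={B,C,S}  "db"
  [1..2]={B,S}  "bd"
  [0..2]={X3,X4,X5}  "dbd"  orig:{}

S ∉ T[0,2] ⇒ NO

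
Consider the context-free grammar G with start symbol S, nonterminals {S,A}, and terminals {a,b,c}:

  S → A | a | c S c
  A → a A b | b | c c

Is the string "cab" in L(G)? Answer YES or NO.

Convert to CNF:
  S -> T0 X4 | T2 T2 | T2 X5 | a | b
  A -> T0 X3 | T2 T2 | b
  T0 -> a
  T1 -> b
  T2 -> c
  X3 -> A T1
  X4 -> A T1
  X5 -> S T2

CYK table (by increasing span):
  T[0,0] 'c' = {T2}  orig:{}
  T[1,1] 'a' = {S,T0}  orig:{S}
  T[2,2] 'b' = {A,S,T1}  orig:{A,S}
  T[0,1] 'ca' = ∅
  T[1,2] 'ab' = ∅
  T[0,2] 'cab' = ∅

S ∉ T[0,2] ⇒ NO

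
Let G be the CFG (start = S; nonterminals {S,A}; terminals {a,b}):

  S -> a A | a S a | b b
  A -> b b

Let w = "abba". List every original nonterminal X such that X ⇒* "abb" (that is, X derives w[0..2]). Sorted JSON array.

CNF form of G:
  S -> T0 T0 | T1 A | T1 X2
  A -> T0 T0
  T0 -> b
  T1 -> a
  X2 -> S T1

Fill CYK table bottom-up — only the sub-triangle for w[0..2]:
  T[0,0] 'a' = {T1}  orig:{}
  T[1,1] 'b' = {T0}  orig:{}
  T[2,2] 'b' = {T0}  orig:{}
  T[0,1] 'ab' = ∅
  T[1,2] 'bb' = {A,S}
  T[0,2] 'abb' = {S}

Original NTs in T[0,2] deriving "abb": ["S"]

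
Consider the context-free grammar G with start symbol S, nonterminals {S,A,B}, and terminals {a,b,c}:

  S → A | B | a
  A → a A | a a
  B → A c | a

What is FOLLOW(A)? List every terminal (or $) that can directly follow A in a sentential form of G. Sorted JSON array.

Compute FIRST by fixpoint:
[1]
  A via A→a A: +{a}
  B via B→A c: +{a}
  S via S→A: +{a}
  S: {a}  A: {a}  B: {a}
[2] — fixpoint
  S: {a}  A: {a}  B: {a}

Compute FOLLOW by fixpoint:
initialize: $ ∈ FOLLOW(S)
iter 1:
  B→A c: FOLLOW(A) ⊇ FIRST(c) = {c}; new: +{c}
  S→A: FOLLOW(A) ⊇ FOLLOW(S) ⊇ {$}; new: +{$}
  S→B: FOLLOW(B) ⊇ FOLLOW(S) ⊇ {$}; new: +{$}
  FOLLOW[S]={$}  FOLLOW[A]={$,c}  FOLLOW[B]={$}
iter 2: — fixpoint
  FOLLOW[S]={$}  FOLLOW[A]={$,c}  FOLLOW[B]={$}

FOLLOW(A) = ["$", "c"]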